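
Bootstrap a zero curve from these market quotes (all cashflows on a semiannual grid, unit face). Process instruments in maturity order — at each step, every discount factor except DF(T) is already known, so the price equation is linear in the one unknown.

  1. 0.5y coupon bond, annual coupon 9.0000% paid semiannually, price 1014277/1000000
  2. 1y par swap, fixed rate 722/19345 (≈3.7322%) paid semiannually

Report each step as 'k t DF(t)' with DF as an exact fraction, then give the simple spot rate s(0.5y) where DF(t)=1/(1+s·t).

1 1/2 4853/5000
2 1 9639/10000
s(0.5y) = (1/(4853/5000) − 1)/(1/2) = 294/4853 ≈ 6.0581%

step 1 [0.5y] bond c/2=9/200: DF=(1014277/1000000 − 9/200·(0))/(1+9/200) = 4853/5000 ≈ 0.970600
step 2 [1y] swap r/2=361/19345: DF=(1 − 361/19345·(0.970600))/(1+361/19345) = 9639/10000 ≈ 0.963900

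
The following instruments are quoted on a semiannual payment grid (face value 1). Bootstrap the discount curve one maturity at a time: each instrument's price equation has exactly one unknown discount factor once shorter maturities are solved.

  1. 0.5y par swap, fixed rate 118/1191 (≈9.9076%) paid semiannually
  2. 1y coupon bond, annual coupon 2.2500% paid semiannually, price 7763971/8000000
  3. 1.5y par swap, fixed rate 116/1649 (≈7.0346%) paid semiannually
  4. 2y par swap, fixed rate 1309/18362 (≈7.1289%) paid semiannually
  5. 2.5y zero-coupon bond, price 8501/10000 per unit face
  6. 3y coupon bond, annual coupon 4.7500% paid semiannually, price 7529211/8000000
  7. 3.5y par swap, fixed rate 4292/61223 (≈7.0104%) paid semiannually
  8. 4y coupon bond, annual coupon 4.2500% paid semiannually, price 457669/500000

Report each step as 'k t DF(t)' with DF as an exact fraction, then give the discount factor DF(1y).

1 1/2 1191/1250
2 1 9491/10000
3 3/2 4507/5000
4 2 8691/10000
5 5/2 8501/10000
6 3 509/625
7 7/2 3927/5000
8 4 7689/10000
DF(1y) = 9491/10000 ≈ 0.949100

step 1 [0.5y] swap r/2=59/1191: DF=(1 − 59/1191·(0))/(1+59/1191) = 1191/1250 ≈ 0.952800
step 2 [1y] bond c/2=9/800: DF=(7763971/8000000 − 9/800·(0.952800))/(1+9/800) = 9491/10000 ≈ 0.949100
step 3 [1.5y] swap r/2=58/1649: DF=(1 − 58/1649·(0.952800+0.949100))/(1+58/1649) = 4507/5000 ≈ 0.901400
step 4 [2y] swap r/2=1309/36724: DF=(1 − 1309/36724·(0.952800+0.949100+0.901400))/(1+1309/36724) = 8691/10000 ≈ 0.869100
step 5 [2.5y] zero: DF = P = 8501/10000 ≈ 0.850100
step 6 [3y] bond c/2=19/800: DF=(7529211/8000000 − 19/800·(0.952800+0.949100+0.901400+0.869100+0.850100))/(1+19/800) = 509/625 ≈ 0.814400
step 7 [3.5y] swap r/2=2146/61223: DF=(1 − 2146/61223·(0.952800+0.949100+0.901400+0.869100+0.850100+0.814400))/(1+2146/61223) = 3927/5000 ≈ 0.785400
step 8 [4y] bond c/2=17/800: DF=(457669/500000 − 17/800·(0.952800+0.949100+0.901400+0.869100+0.850100+0.814400+0.785400))/(1+17/800) = 7689/10000 ≈ 0.768900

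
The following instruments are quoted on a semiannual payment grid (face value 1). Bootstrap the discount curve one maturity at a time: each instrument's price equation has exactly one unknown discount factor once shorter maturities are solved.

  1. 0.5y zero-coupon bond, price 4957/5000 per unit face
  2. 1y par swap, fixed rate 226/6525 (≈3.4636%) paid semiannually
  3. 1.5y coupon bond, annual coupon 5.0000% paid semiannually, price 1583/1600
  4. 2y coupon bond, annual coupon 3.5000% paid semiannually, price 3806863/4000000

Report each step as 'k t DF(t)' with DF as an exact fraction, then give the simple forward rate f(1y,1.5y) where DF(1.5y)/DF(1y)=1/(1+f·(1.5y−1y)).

1 1/2 4957/5000
2 1 9661/10000
3 3/2 367/400
4 2 8859/10000
f(1y,1.5y) = ((9661/10000)/(367/400) − 1)/(1/2) = 972/9175 ≈ 10.5940%

step 1 [0.5y] zero: DF = P = 4957/5000 ≈ 0.991400
step 2 [1y] swap r/2=113/6525: DF=(1 − 113/6525·(0.991400))/(1+113/6525) = 9661/10000 ≈ 0.966100
step 3 [1.5y] bond c/2=1/40: DF=(1583/1600 − 1/40·(0.991400+0.966100))/(1+1/40) = 367/400 ≈ 0.917500
step 4 [2y] bond c/2=7/400: DF=(3806863/4000000 − 7/400·(0.991400+0.966100+0.917500))/(1+7/400) = 8859/10000 ≈ 0.885900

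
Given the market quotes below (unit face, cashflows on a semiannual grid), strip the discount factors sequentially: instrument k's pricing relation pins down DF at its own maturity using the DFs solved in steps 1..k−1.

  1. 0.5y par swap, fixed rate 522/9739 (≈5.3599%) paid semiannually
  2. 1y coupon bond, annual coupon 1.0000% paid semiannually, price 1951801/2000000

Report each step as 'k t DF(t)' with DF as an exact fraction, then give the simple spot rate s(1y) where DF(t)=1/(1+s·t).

step 1 [0.5y] swap r/2=261/9739: DF=(1 − 261/9739·(0))/(1+261/9739) = 9739/10000 ≈ 0.973900
step 2 [1y] bond c/2=1/200: DF=(1951801/2000000 − 1/200·(0.973900))/(1+1/200) = 4831/5000 ≈ 0.966200

1 1/2 9739/10000
2 1 4831/5000
s(1y) = (1/(4831/5000) − 1)/(1) = 169/4831 ≈ 3.4982%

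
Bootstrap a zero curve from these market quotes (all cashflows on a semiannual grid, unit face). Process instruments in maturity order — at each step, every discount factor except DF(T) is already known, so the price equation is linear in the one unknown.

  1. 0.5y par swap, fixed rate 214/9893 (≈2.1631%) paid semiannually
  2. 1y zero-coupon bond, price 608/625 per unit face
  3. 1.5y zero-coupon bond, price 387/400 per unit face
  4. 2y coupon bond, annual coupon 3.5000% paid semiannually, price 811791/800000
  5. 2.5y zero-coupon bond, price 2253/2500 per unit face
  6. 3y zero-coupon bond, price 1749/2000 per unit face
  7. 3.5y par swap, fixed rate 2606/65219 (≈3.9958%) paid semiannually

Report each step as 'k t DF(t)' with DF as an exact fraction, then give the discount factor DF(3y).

step 1 [0.5y] swap r/2=107/9893: DF=(1 − 107/9893·(0))/(1+107/9893) = 9893/10000 ≈ 0.989300
step 2 [1y] zero: DF = P = 608/625 ≈ 0.972800
step 3 [1.5y] zero: DF = P = 387/400 ≈ 0.967500
step 4 [2y] bond c/2=7/400: DF=(811791/800000 − 7/400·(0.989300+0.972800+0.967500))/(1+7/400) = 9469/10000 ≈ 0.946900
step 5 [2.5y] zero: DF = P = 2253/2500 ≈ 0.901200
step 6 [3y] zero: DF = P = 1749/2000 ≈ 0.874500
step 7 [3.5y] swap r/2=1303/65219: DF=(1 − 1303/65219·(0.989300+0.972800+0.967500+0.946900+0.901200+0.874500))/(1+1303/65219) = 8697/10000 ≈ 0.869700

1 1/2 9893/10000
2 1 608/625
3 3/2 387/400
4 2 9469/10000
5 5/2 2253/2500
6 3 1749/2000
7 7/2 8697/10000
DF(3y) = 1749/2000 ≈ 0.874500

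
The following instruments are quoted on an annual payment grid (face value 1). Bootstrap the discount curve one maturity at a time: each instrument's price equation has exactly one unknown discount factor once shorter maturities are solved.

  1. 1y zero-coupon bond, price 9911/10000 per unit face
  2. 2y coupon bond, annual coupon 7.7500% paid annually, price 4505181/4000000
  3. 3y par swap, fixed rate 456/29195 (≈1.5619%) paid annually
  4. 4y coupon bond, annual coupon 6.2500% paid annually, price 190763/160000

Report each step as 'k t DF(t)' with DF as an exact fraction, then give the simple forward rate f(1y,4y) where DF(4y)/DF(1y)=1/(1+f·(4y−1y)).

step 1 [1y] zero: DF = P = 9911/10000 ≈ 0.991100
step 2 [2y] bond c/1=31/400: DF=(4505181/4000000 − 31/400·(0.991100))/(1+31/400) = 487/500 ≈ 0.974000
step 3 [3y] swap r/1=456/29195: DF=(1 − 456/29195·(0.991100+0.974000))/(1+456/29195) = 1193/1250 ≈ 0.954400
step 4 [4y] bond c/1=1/16: DF=(190763/160000 − 1/16·(0.991100+0.974000+0.954400))/(1+1/16) = 594/625 ≈ 0.950400

1 1 9911/10000
2 2 487/500
3 3 1193/1250
4 4 594/625
f(1y,4y) = ((9911/10000)/(594/625) − 1)/(3) = 37/2592 ≈ 1.4275%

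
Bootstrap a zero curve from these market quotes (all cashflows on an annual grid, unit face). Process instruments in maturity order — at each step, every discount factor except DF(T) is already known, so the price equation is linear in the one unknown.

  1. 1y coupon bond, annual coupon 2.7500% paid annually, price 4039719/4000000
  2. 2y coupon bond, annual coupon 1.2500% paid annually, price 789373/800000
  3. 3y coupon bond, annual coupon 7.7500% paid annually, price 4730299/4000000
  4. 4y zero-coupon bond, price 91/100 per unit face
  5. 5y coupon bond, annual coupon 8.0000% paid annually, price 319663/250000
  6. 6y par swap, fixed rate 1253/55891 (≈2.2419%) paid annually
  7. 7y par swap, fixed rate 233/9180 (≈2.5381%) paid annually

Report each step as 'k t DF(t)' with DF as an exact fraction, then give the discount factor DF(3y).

1 1 9829/10000
2 2 1203/1250
3 3 1197/1250
4 4 91/100
5 5 1803/2000
6 6 8747/10000
7 7 8369/10000
DF(3y) = 1197/1250 ≈ 0.957600

step 1 [1y] bond c/1=11/400: DF=(4039719/4000000 − 11/400·(0))/(1+11/400) = 9829/10000 ≈ 0.982900
step 2 [2y] bond c/1=1/80: DF=(789373/800000 − 1/80·(0.982900))/(1+1/80) = 1203/1250 ≈ 0.962400
step 3 [3y] bond c/1=31/400: DF=(4730299/4000000 − 31/400·(0.982900+0.962400))/(1+31/400) = 1197/1250 ≈ 0.957600
step 4 [4y] zero: DF = P = 91/100 ≈ 0.910000
step 5 [5y] bond c/1=2/25: DF=(319663/250000 − 2/25·(0.982900+0.962400+0.957600+0.910000))/(1+2/25) = 1803/2000 ≈ 0.901500
step 6 [6y] swap r/1=1253/55891: DF=(1 − 1253/55891·(0.982900+0.962400+0.957600+0.910000+0.901500))/(1+1253/55891) = 8747/10000 ≈ 0.874700
step 7 [7y] swap r/1=233/9180: DF=(1 − 233/9180·(0.982900+0.962400+0.957600+0.910000+0.901500+0.874700))/(1+233/9180) = 8369/10000 ≈ 0.836900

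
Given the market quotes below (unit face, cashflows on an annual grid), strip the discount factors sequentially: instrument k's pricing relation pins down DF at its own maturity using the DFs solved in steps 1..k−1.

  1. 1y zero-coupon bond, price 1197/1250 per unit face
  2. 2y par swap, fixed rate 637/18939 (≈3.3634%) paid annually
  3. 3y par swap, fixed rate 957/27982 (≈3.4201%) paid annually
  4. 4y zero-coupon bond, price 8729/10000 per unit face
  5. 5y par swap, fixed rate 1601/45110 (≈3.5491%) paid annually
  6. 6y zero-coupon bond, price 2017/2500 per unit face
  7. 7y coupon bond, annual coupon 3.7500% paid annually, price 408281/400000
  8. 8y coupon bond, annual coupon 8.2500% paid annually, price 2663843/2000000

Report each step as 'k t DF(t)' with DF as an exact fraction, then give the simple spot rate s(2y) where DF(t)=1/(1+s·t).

step 1 [1y] zero: DF = P = 1197/1250 ≈ 0.957600
step 2 [2y] swap r/1=637/18939: DF=(1 − 637/18939·(0.957600))/(1+637/18939) = 9363/10000 ≈ 0.936300
step 3 [3y] swap r/1=957/27982: DF=(1 − 957/27982·(0.957600+0.936300))/(1+957/27982) = 9043/10000 ≈ 0.904300
step 4 [4y] zero: DF = P = 8729/10000 ≈ 0.872900
step 5 [5y] swap r/1=1601/45110: DF=(1 − 1601/45110·(0.957600+0.936300+0.904300+0.872900))/(1+1601/45110) = 8399/10000 ≈ 0.839900
step 6 [6y] zero: DF = P = 2017/2500 ≈ 0.806800
step 7 [7y] bond c/1=3/80: DF=(408281/400000 − 3/80·(0.957600+0.936300+0.904300+0.872900+0.839900+0.806800))/(1+3/80) = 1979/2500 ≈ 0.791600
step 8 [8y] bond c/1=33/400: DF=(2663843/2000000 − 33/400·(0.957600+0.936300+0.904300+0.872900+0.839900+0.806800+0.791600))/(1+33/400) = 478/625 ≈ 0.764800

1 1 1197/1250
2 2 9363/10000
3 3 9043/10000
4 4 8729/10000
5 5 8399/10000
6 6 2017/2500
7 7 1979/2500
8 8 478/625
s(2y) = (1/(9363/10000) − 1)/(2) = 637/18726 ≈ 3.4017%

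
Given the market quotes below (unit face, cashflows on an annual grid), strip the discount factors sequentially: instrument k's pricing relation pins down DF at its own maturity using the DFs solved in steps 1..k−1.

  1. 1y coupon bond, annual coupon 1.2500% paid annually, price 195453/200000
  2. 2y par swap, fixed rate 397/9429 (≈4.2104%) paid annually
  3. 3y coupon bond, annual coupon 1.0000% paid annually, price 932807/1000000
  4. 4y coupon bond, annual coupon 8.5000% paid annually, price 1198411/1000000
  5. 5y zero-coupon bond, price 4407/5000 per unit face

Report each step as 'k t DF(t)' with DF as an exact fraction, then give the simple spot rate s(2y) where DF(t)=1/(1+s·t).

step 1 [1y] bond c/1=1/80: DF=(195453/200000 − 1/80·(0))/(1+1/80) = 2413/2500 ≈ 0.965200
step 2 [2y] swap r/1=397/9429: DF=(1 − 397/9429·(0.965200))/(1+397/9429) = 4603/5000 ≈ 0.920600
step 3 [3y] bond c/1=1/100: DF=(932807/1000000 − 1/100·(0.965200+0.920600))/(1+1/100) = 9049/10000 ≈ 0.904900
step 4 [4y] bond c/1=17/200: DF=(1198411/1000000 − 17/200·(0.965200+0.920600+0.904900))/(1+17/200) = 8859/10000 ≈ 0.885900
step 5 [5y] zero: DF = P = 4407/5000 ≈ 0.881400

1 1 2413/2500
2 2 4603/5000
3 3 9049/10000
4 4 8859/10000
5 5 4407/5000
s(2y) = (1/(4603/5000) − 1)/(2) = 397/9206 ≈ 4.3124%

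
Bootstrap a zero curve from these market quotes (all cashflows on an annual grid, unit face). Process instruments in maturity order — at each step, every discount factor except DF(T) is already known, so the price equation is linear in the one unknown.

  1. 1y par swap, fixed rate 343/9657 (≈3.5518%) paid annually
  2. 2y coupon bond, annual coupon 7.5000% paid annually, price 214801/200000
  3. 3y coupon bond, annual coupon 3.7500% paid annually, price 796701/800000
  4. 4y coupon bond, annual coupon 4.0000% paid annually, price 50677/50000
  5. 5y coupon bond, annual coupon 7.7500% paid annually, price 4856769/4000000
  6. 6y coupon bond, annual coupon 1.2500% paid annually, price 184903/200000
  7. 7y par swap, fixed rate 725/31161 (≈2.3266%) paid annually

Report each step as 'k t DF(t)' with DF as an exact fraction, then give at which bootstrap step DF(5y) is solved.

1 1 9657/10000
2 2 9317/10000
3 3 8913/10000
4 4 8673/10000
5 5 8639/10000
6 6 8573/10000
7 7 171/200
DF(5y) is solved at step 5

step 1 [1y] swap r/1=343/9657: DF=(1 − 343/9657·(0))/(1+343/9657) = 9657/10000 ≈ 0.965700
step 2 [2y] bond c/1=3/40: DF=(214801/200000 − 3/40·(0.965700))/(1+3/40) = 9317/10000 ≈ 0.931700
step 3 [3y] bond c/1=3/80: DF=(796701/800000 − 3/80·(0.965700+0.931700))/(1+3/80) = 8913/10000 ≈ 0.891300
step 4 [4y] bond c/1=1/25: DF=(50677/50000 − 1/25·(0.965700+0.931700+0.891300))/(1+1/25) = 8673/10000 ≈ 0.867300
step 5 [5y] bond c/1=31/400: DF=(4856769/4000000 − 31/400·(0.965700+0.931700+0.891300+0.867300))/(1+31/400) = 8639/10000 ≈ 0.863900
step 6 [6y] bond c/1=1/80: DF=(184903/200000 − 1/80·(0.965700+0.931700+0.891300+0.867300+0.863900))/(1+1/80) = 8573/10000 ≈ 0.857300
step 7 [7y] swap r/1=725/31161: DF=(1 − 725/31161·(0.965700+0.931700+0.891300+0.867300+0.863900+0.857300))/(1+725/31161) = 171/200 ≈ 0.855000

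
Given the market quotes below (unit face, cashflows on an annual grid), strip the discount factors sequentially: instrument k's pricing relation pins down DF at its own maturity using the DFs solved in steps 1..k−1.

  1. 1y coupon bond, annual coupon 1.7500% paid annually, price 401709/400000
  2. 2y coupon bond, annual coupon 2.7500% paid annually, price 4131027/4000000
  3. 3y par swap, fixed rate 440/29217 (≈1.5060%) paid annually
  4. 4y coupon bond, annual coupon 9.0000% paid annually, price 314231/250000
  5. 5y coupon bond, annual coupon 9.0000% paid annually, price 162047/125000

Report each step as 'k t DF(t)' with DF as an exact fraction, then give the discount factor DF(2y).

1 1 987/1000
2 2 9787/10000
3 3 239/250
4 4 9119/10000
5 5 1091/1250
DF(2y) = 9787/10000 ≈ 0.978700

step 1 [1y] bond c/1=7/400: DF=(401709/400000 − 7/400·(0))/(1+7/400) = 987/1000 ≈ 0.987000
step 2 [2y] bond c/1=11/400: DF=(4131027/4000000 − 11/400·(0.987000))/(1+11/400) = 9787/10000 ≈ 0.978700
step 3 [3y] swap r/1=440/29217: DF=(1 − 440/29217·(0.987000+0.978700))/(1+440/29217) = 239/250 ≈ 0.956000
step 4 [4y] bond c/1=9/100: DF=(314231/250000 − 9/100·(0.987000+0.978700+0.956000))/(1+9/100) = 9119/10000 ≈ 0.911900
step 5 [5y] bond c/1=9/100: DF=(162047/125000 − 9/100·(0.987000+0.978700+0.956000+0.911900))/(1+9/100) = 1091/1250 ≈ 0.872800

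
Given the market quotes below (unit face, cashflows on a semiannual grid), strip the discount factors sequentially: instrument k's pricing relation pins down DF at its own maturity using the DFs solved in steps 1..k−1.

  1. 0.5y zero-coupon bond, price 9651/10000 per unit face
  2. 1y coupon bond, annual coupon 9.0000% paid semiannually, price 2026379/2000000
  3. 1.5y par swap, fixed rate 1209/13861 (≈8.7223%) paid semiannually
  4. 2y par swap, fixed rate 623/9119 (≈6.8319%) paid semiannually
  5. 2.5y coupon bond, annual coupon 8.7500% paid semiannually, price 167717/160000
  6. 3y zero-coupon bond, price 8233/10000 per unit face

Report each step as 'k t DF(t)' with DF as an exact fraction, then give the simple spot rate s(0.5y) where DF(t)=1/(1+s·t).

1 1/2 9651/10000
2 1 116/125
3 3/2 8791/10000
4 2 4377/5000
5 5/2 4257/5000
6 3 8233/10000
s(0.5y) = (1/(9651/10000) − 1)/(1/2) = 698/9651 ≈ 7.2324%

step 1 [0.5y] zero: DF = P = 9651/10000 ≈ 0.965100
step 2 [1y] bond c/2=9/200: DF=(2026379/2000000 − 9/200·(0.965100))/(1+9/200) = 116/125 ≈ 0.928000
step 3 [1.5y] swap r/2=1209/27722: DF=(1 − 1209/27722·(0.965100+0.928000))/(1+1209/27722) = 8791/10000 ≈ 0.879100
step 4 [2y] swap r/2=623/18238: DF=(1 − 623/18238·(0.965100+0.928000+0.879100))/(1+623/18238) = 4377/5000 ≈ 0.875400
step 5 [2.5y] bond c/2=7/160: DF=(167717/160000 − 7/160·(0.965100+0.928000+0.879100+0.875400))/(1+7/160) = 4257/5000 ≈ 0.851400
step 6 [3y] zero: DF = P = 8233/10000 ≈ 0.823300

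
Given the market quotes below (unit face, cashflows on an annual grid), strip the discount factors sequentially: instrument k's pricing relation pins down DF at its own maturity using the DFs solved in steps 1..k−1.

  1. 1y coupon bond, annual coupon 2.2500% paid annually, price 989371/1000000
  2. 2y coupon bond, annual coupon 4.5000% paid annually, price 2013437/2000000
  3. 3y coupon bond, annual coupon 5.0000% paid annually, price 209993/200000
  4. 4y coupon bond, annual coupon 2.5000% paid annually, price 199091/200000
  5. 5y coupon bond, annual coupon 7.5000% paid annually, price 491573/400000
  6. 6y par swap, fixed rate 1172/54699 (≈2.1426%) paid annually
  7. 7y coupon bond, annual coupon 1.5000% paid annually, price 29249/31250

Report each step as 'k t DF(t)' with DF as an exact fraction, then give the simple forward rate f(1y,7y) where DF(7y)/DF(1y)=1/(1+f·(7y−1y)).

step 1 [1y] bond c/1=9/400: DF=(989371/1000000 − 9/400·(0))/(1+9/400) = 2419/2500 ≈ 0.967600
step 2 [2y] bond c/1=9/200: DF=(2013437/2000000 − 9/200·(0.967600))/(1+9/200) = 9217/10000 ≈ 0.921700
step 3 [3y] bond c/1=1/20: DF=(209993/200000 − 1/20·(0.967600+0.921700))/(1+1/20) = 91/100 ≈ 0.910000
step 4 [4y] bond c/1=1/40: DF=(199091/200000 − 1/40·(0.967600+0.921700+0.910000))/(1+1/40) = 9029/10000 ≈ 0.902900
step 5 [5y] bond c/1=3/40: DF=(491573/400000 − 3/40·(0.967600+0.921700+0.910000+0.902900))/(1+3/40) = 8849/10000 ≈ 0.884900
step 6 [6y] swap r/1=1172/54699: DF=(1 − 1172/54699·(0.967600+0.921700+0.910000+0.902900+0.884900))/(1+1172/54699) = 2207/2500 ≈ 0.882800
step 7 [7y] bond c/1=3/200: DF=(29249/31250 − 3/200·(0.967600+0.921700+0.910000+0.902900+0.884900+0.882800))/(1+3/200) = 8413/10000 ≈ 0.841300

1 1 2419/2500
2 2 9217/10000
3 3 91/100
4 4 9029/10000
5 5 8849/10000
6 6 2207/2500
7 7 8413/10000
f(1y,7y) = ((2419/2500)/(8413/10000) − 1)/(6) = 421/16826 ≈ 2.5021%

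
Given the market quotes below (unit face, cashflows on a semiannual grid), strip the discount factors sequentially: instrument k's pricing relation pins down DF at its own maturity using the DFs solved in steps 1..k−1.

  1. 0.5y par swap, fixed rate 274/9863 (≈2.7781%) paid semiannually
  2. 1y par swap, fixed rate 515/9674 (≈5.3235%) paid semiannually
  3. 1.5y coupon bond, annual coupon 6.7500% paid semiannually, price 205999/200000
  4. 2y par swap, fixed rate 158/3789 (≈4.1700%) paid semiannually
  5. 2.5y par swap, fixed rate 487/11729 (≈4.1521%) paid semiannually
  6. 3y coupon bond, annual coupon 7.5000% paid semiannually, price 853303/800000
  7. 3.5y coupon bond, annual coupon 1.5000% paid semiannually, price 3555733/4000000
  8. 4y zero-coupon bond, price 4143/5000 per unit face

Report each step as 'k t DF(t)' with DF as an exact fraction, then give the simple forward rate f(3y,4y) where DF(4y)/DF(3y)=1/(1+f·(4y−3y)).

step 1 [0.5y] swap r/2=137/9863: DF=(1 − 137/9863·(0))/(1+137/9863) = 9863/10000 ≈ 0.986300
step 2 [1y] swap r/2=515/19348: DF=(1 − 515/19348·(0.986300))/(1+515/19348) = 1897/2000 ≈ 0.948500
step 3 [1.5y] bond c/2=27/800: DF=(205999/200000 − 27/800·(0.986300+0.948500))/(1+27/800) = 2333/2500 ≈ 0.933200
step 4 [2y] swap r/2=79/3789: DF=(1 − 79/3789·(0.986300+0.948500+0.933200))/(1+79/3789) = 921/1000 ≈ 0.921000
step 5 [2.5y] swap r/2=487/23458: DF=(1 − 487/23458·(0.986300+0.948500+0.933200+0.921000))/(1+487/23458) = 4513/5000 ≈ 0.902600
step 6 [3y] bond c/2=3/80: DF=(853303/800000 − 3/80·(0.986300+0.948500+0.933200+0.921000+0.902600))/(1+3/80) = 1717/2000 ≈ 0.858500
step 7 [3.5y] bond c/2=3/400: DF=(3555733/4000000 − 3/400·(0.986300+0.948500+0.933200+0.921000+0.902600+0.858500))/(1+3/400) = 841/1000 ≈ 0.841000
step 8 [4y] zero: DF = P = 4143/5000 ≈ 0.828600

1 1/2 9863/10000
2 1 1897/2000
3 3/2 2333/2500
4 2 921/1000
5 5/2 4513/5000
6 3 1717/2000
7 7/2 841/1000
8 4 4143/5000
f(3y,4y) = ((1717/2000)/(4143/5000) − 1)/(1) = 299/8286 ≈ 3.6085%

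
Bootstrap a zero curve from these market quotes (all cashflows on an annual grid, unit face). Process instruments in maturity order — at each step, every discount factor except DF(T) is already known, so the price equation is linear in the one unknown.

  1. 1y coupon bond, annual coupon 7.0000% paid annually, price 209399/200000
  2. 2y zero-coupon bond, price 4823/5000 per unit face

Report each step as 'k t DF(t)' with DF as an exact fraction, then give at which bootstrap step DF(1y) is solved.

1 1 1957/2000
2 2 4823/5000
DF(1y) is solved at step 1

step 1 [1y] bond c/1=7/100: DF=(209399/200000 − 7/100·(0))/(1+7/100) = 1957/2000 ≈ 0.978500
step 2 [2y] zero: DF = P = 4823/5000 ≈ 0.964600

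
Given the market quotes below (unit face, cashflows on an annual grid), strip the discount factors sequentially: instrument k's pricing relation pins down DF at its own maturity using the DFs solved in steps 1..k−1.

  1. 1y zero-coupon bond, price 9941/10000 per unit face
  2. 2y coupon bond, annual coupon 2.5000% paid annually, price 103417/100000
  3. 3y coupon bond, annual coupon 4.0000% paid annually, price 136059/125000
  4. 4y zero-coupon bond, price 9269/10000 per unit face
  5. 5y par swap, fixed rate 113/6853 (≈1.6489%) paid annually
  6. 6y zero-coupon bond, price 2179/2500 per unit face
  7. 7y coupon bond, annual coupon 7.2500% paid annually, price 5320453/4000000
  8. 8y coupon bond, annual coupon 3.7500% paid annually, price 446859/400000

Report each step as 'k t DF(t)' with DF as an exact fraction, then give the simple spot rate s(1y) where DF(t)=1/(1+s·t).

step 1 [1y] zero: DF = P = 9941/10000 ≈ 0.994100
step 2 [2y] bond c/1=1/40: DF=(103417/100000 − 1/40·(0.994100))/(1+1/40) = 9847/10000 ≈ 0.984700
step 3 [3y] bond c/1=1/25: DF=(136059/125000 − 1/25·(0.994100+0.984700))/(1+1/25) = 1941/2000 ≈ 0.970500
step 4 [4y] zero: DF = P = 9269/10000 ≈ 0.926900
step 5 [5y] swap r/1=113/6853: DF=(1 − 113/6853·(0.994100+0.984700+0.970500+0.926900))/(1+113/6853) = 9209/10000 ≈ 0.920900
step 6 [6y] zero: DF = P = 2179/2500 ≈ 0.871600
step 7 [7y] bond c/1=29/400: DF=(5320453/4000000 − 29/400·(0.994100+0.984700+0.970500+0.926900+0.920900+0.871600))/(1+29/400) = 857/1000 ≈ 0.857000
step 8 [8y] bond c/1=3/80: DF=(446859/400000 − 3/80·(0.994100+0.984700+0.970500+0.926900+0.920900+0.871600+0.857000))/(1+3/80) = 8409/10000 ≈ 0.840900

1 1 9941/10000
2 2 9847/10000
3 3 1941/2000
4 4 9269/10000
5 5 9209/10000
6 6 2179/2500
7 7 857/1000
8 8 8409/10000
s(1y) = (1/(9941/10000) − 1)/(1) = 59/9941 ≈ 0.5935%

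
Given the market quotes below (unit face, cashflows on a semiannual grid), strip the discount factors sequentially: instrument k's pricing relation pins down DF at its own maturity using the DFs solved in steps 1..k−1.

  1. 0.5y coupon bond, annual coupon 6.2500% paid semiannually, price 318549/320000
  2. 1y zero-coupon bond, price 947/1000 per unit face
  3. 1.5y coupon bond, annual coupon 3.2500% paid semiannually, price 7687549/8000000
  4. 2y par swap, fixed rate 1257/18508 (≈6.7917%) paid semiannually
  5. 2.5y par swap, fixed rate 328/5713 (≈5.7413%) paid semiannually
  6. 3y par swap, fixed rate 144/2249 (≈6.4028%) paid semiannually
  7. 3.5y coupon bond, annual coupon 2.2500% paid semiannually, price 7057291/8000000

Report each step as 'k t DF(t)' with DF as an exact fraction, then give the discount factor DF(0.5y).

step 1 [0.5y] bond c/2=1/32: DF=(318549/320000 − 1/32·(0))/(1+1/32) = 9653/10000 ≈ 0.965300
step 2 [1y] zero: DF = P = 947/1000 ≈ 0.947000
step 3 [1.5y] bond c/2=13/800: DF=(7687549/8000000 − 13/800·(0.965300+0.947000))/(1+13/800) = 183/200 ≈ 0.915000
step 4 [2y] swap r/2=1257/37016: DF=(1 − 1257/37016·(0.965300+0.947000+0.915000))/(1+1257/37016) = 8743/10000 ≈ 0.874300
step 5 [2.5y] swap r/2=164/5713: DF=(1 − 164/5713·(0.965300+0.947000+0.915000+0.874300))/(1+164/5713) = 543/625 ≈ 0.868800
step 6 [3y] swap r/2=72/2249: DF=(1 − 72/2249·(0.965300+0.947000+0.915000+0.874300+0.868800))/(1+72/2249) = 517/625 ≈ 0.827200
step 7 [3.5y] bond c/2=9/800: DF=(7057291/8000000 − 9/800·(0.965300+0.947000+0.915000+0.874300+0.868800+0.827200))/(1+9/800) = 8123/10000 ≈ 0.812300

1 1/2 9653/10000
2 1 947/1000
3 3/2 183/200
4 2 8743/10000
5 5/2 543/625
6 3 517/625
7 7/2 8123/10000
DF(0.5y) = 9653/10000 ≈ 0.965300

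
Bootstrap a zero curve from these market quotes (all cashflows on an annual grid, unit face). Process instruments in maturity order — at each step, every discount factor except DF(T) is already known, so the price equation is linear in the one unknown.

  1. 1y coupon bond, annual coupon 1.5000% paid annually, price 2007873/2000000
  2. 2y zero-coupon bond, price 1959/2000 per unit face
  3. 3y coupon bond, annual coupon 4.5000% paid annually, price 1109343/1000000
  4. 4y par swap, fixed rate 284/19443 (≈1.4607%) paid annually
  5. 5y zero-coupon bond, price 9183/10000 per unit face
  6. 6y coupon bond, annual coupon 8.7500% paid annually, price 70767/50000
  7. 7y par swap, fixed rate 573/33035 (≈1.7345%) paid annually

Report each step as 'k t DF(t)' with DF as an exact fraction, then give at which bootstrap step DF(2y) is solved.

step 1 [1y] bond c/1=3/200: DF=(2007873/2000000 − 3/200·(0))/(1+3/200) = 9891/10000 ≈ 0.989100
step 2 [2y] zero: DF = P = 1959/2000 ≈ 0.979500
step 3 [3y] bond c/1=9/200: DF=(1109343/1000000 − 9/200·(0.989100+0.979500))/(1+9/200) = 1221/1250 ≈ 0.976800
step 4 [4y] swap r/1=284/19443: DF=(1 − 284/19443·(0.989100+0.979500+0.976800))/(1+284/19443) = 1179/1250 ≈ 0.943200
step 5 [5y] zero: DF = P = 9183/10000 ≈ 0.918300
step 6 [6y] bond c/1=7/80: DF=(70767/50000 − 7/80·(0.989100+0.979500+0.976800+0.943200+0.918300))/(1+7/80) = 9147/10000 ≈ 0.914700
step 7 [7y] swap r/1=573/33035: DF=(1 − 573/33035·(0.989100+0.979500+0.976800+0.943200+0.918300+0.914700))/(1+573/33035) = 4427/5000 ≈ 0.885400

1 1 9891/10000
2 2 1959/2000
3 3 1221/1250
4 4 1179/1250
5 5 9183/10000
6 6 9147/10000
7 7 4427/5000
DF(2y) is solved at step 2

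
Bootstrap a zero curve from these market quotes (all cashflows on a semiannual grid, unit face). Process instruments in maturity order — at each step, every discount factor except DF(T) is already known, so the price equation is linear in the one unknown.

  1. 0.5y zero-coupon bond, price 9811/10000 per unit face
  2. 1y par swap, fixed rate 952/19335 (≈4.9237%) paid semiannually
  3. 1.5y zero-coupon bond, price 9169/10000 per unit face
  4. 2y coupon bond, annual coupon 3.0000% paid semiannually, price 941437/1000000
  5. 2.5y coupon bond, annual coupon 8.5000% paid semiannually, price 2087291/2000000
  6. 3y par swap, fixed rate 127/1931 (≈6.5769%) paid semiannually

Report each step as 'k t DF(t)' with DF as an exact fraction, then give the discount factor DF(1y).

step 1 [0.5y] zero: DF = P = 9811/10000 ≈ 0.981100
step 2 [1y] swap r/2=476/19335: DF=(1 − 476/19335·(0.981100))/(1+476/19335) = 2381/2500 ≈ 0.952400
step 3 [1.5y] zero: DF = P = 9169/10000 ≈ 0.916900
step 4 [2y] bond c/2=3/200: DF=(941437/1000000 − 3/200·(0.981100+0.952400+0.916900))/(1+3/200) = 4427/5000 ≈ 0.885400
step 5 [2.5y] bond c/2=17/400: DF=(2087291/2000000 − 17/400·(0.981100+0.952400+0.916900+0.885400))/(1+17/400) = 1061/1250 ≈ 0.848800
step 6 [3y] swap r/2=127/3862: DF=(1 − 127/3862·(0.981100+0.952400+0.916900+0.885400+0.848800))/(1+127/3862) = 4111/5000 ≈ 0.822200

1 1/2 9811/10000
2 1 2381/2500
3 3/2 9169/10000
4 2 4427/5000
5 5/2 1061/1250
6 3 4111/5000
DF(1y) = 2381/2500 ≈ 0.952400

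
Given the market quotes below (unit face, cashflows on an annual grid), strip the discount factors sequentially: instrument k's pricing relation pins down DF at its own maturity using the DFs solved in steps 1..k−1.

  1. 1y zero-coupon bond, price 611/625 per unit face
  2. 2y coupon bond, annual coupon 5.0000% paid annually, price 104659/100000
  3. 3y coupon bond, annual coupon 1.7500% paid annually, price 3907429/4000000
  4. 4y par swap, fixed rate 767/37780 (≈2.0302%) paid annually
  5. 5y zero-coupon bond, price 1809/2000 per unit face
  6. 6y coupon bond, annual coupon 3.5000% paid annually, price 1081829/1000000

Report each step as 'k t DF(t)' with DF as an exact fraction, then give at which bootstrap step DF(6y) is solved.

1 1 611/625
2 2 4751/5000
3 3 9269/10000
4 4 9233/10000
5 5 1809/2000
6 6 8869/10000
DF(6y) is solved at step 6

step 1 [1y] zero: DF = P = 611/625 ≈ 0.977600
step 2 [2y] bond c/1=1/20: DF=(104659/100000 − 1/20·(0.977600))/(1+1/20) = 4751/5000 ≈ 0.950200
step 3 [3y] bond c/1=7/400: DF=(3907429/4000000 − 7/400·(0.977600+0.950200))/(1+7/400) = 9269/10000 ≈ 0.926900
step 4 [4y] swap r/1=767/37780: DF=(1 − 767/37780·(0.977600+0.950200+0.926900))/(1+767/37780) = 9233/10000 ≈ 0.923300
step 5 [5y] zero: DF = P = 1809/2000 ≈ 0.904500
step 6 [6y] bond c/1=7/200: DF=(1081829/1000000 − 7/200·(0.977600+0.950200+0.926900+0.923300+0.904500))/(1+7/200) = 8869/10000 ≈ 0.886900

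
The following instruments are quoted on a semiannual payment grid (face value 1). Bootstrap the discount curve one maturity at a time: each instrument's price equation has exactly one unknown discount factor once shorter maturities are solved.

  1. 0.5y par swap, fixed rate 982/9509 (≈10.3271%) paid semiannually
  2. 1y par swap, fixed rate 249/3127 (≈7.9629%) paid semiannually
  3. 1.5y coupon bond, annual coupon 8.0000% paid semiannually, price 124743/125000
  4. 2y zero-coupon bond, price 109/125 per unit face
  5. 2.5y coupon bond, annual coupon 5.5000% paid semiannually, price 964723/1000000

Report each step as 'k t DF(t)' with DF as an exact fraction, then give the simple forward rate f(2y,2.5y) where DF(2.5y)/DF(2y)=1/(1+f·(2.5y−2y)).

1 1/2 9509/10000
2 1 9253/10000
3 3/2 4437/5000
4 2 109/125
5 5/2 526/625
f(2y,2.5y) = ((109/125)/(526/625) − 1)/(1/2) = 19/263 ≈ 7.2243%

step 1 [0.5y] swap r/2=491/9509: DF=(1 − 491/9509·(0))/(1+491/9509) = 9509/10000 ≈ 0.950900
step 2 [1y] swap r/2=249/6254: DF=(1 − 249/6254·(0.950900))/(1+249/6254) = 9253/10000 ≈ 0.925300
step 3 [1.5y] bond c/2=1/25: DF=(124743/125000 − 1/25·(0.950900+0.925300))/(1+1/25) = 4437/5000 ≈ 0.887400
step 4 [2y] zero: DF = P = 109/125 ≈ 0.872000
step 5 [2.5y] bond c/2=11/400: DF=(964723/1000000 − 11/400·(0.950900+0.925300+0.887400+0.872000))/(1+11/400) = 526/625 ≈ 0.841600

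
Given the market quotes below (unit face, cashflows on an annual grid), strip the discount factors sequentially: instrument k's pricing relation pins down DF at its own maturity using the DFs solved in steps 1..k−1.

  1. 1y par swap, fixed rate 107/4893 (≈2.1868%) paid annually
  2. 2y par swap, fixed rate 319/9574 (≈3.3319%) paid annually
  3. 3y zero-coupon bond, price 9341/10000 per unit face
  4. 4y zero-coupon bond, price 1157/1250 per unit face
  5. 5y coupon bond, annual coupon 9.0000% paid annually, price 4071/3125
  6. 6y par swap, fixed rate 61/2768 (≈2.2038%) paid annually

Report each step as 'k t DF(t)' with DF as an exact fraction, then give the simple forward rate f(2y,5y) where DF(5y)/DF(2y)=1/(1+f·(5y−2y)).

1 1 4893/5000
2 2 4681/5000
3 3 9341/10000
4 4 1157/1250
5 5 1767/2000
6 6 439/500
f(2y,5y) = ((4681/5000)/(1767/2000) − 1)/(3) = 17/855 ≈ 1.9883%

step 1 [1y] swap r/1=107/4893: DF=(1 − 107/4893·(0))/(1+107/4893) = 4893/5000 ≈ 0.978600
step 2 [2y] swap r/1=319/9574: DF=(1 − 319/9574·(0.978600))/(1+319/9574) = 4681/5000 ≈ 0.936200
step 3 [3y] zero: DF = P = 9341/10000 ≈ 0.934100
step 4 [4y] zero: DF = P = 1157/1250 ≈ 0.925600
step 5 [5y] bond c/1=9/100: DF=(4071/3125 − 9/100·(0.978600+0.936200+0.934100+0.925600))/(1+9/100) = 1767/2000 ≈ 0.883500
step 6 [6y] swap r/1=61/2768: DF=(1 − 61/2768·(0.978600+0.936200+0.934100+0.925600+0.883500))/(1+61/2768) = 439/500 ≈ 0.878000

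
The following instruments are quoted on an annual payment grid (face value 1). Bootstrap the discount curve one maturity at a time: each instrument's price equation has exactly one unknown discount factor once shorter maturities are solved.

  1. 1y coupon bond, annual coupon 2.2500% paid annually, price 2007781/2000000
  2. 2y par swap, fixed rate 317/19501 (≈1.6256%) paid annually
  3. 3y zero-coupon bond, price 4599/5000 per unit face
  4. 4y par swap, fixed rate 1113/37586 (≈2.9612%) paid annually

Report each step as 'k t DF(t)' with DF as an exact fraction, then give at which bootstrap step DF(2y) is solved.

step 1 [1y] bond c/1=9/400: DF=(2007781/2000000 − 9/400·(0))/(1+9/400) = 4909/5000 ≈ 0.981800
step 2 [2y] swap r/1=317/19501: DF=(1 − 317/19501·(0.981800))/(1+317/19501) = 9683/10000 ≈ 0.968300
step 3 [3y] zero: DF = P = 4599/5000 ≈ 0.919800
step 4 [4y] swap r/1=1113/37586: DF=(1 − 1113/37586·(0.981800+0.968300+0.919800))/(1+1113/37586) = 8887/10000 ≈ 0.888700

1 1 4909/5000
2 2 9683/10000
3 3 4599/5000
4 4 8887/10000
DF(2y) is solved at step 2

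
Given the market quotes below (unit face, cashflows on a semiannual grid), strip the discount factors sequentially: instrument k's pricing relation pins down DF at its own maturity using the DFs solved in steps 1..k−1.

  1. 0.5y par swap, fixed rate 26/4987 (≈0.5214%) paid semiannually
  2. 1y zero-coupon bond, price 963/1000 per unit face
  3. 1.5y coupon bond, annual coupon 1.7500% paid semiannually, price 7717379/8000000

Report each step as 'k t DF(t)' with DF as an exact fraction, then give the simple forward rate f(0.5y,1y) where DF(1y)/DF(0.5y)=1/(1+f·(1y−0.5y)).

step 1 [0.5y] swap r/2=13/4987: DF=(1 − 13/4987·(0))/(1+13/4987) = 4987/5000 ≈ 0.997400
step 2 [1y] zero: DF = P = 963/1000 ≈ 0.963000
step 3 [1.5y] bond c/2=7/800: DF=(7717379/8000000 − 7/800·(0.997400+0.963000))/(1+7/800) = 9393/10000 ≈ 0.939300

1 1/2 4987/5000
2 1 963/1000
3 3/2 9393/10000
f(0.5y,1y) = ((4987/5000)/(963/1000) − 1)/(1/2) = 344/4815 ≈ 7.1443%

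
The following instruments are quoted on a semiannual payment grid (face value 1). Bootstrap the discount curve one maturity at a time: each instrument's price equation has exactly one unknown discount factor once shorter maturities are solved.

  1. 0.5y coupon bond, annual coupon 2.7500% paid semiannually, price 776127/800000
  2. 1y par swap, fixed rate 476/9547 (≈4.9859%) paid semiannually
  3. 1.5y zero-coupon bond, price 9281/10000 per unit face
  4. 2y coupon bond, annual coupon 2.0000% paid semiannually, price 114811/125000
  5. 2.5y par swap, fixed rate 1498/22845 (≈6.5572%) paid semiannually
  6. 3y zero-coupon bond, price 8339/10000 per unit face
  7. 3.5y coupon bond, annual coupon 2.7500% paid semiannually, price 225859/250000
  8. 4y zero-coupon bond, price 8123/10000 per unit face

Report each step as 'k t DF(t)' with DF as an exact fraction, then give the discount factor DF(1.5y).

step 1 [0.5y] bond c/2=11/800: DF=(776127/800000 − 11/800·(0))/(1+11/800) = 957/1000 ≈ 0.957000
step 2 [1y] swap r/2=238/9547: DF=(1 − 238/9547·(0.957000))/(1+238/9547) = 2381/2500 ≈ 0.952400
step 3 [1.5y] zero: DF = P = 9281/10000 ≈ 0.928100
step 4 [2y] bond c/2=1/100: DF=(114811/125000 − 1/100·(0.957000+0.952400+0.928100))/(1+1/100) = 8813/10000 ≈ 0.881300
step 5 [2.5y] swap r/2=749/22845: DF=(1 − 749/22845·(0.957000+0.952400+0.928100+0.881300))/(1+749/22845) = 4251/5000 ≈ 0.850200
step 6 [3y] zero: DF = P = 8339/10000 ≈ 0.833900
step 7 [3.5y] bond c/2=11/800: DF=(225859/250000 − 11/800·(0.957000+0.952400+0.928100+0.881300+0.850200+0.833900))/(1+11/800) = 8179/10000 ≈ 0.817900
step 8 [4y] zero: DF = P = 8123/10000 ≈ 0.812300

1 1/2 957/1000
2 1 2381/2500
3 3/2 9281/10000
4 2 8813/10000
5 5/2 4251/5000
6 3 8339/10000
7 7/2 8179/10000
8 4 8123/10000
DF(1.5y) = 9281/10000 ≈ 0.928100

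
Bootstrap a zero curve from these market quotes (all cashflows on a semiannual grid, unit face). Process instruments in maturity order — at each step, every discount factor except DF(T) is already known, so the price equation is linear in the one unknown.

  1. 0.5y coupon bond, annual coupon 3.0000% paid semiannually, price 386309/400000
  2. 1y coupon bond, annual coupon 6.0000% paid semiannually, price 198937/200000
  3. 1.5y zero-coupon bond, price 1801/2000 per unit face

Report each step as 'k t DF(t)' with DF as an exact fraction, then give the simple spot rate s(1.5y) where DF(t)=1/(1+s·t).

1 1/2 1903/2000
2 1 469/500
3 3/2 1801/2000
s(1.5y) = (1/(1801/2000) − 1)/(3/2) = 398/5403 ≈ 7.3663%

step 1 [0.5y] bond c/2=3/200: DF=(386309/400000 − 3/200·(0))/(1+3/200) = 1903/2000 ≈ 0.951500
step 2 [1y] bond c/2=3/100: DF=(198937/200000 − 3/100·(0.951500))/(1+3/100) = 469/500 ≈ 0.938000
step 3 [1.5y] zero: DF = P = 1801/2000 ≈ 0.900500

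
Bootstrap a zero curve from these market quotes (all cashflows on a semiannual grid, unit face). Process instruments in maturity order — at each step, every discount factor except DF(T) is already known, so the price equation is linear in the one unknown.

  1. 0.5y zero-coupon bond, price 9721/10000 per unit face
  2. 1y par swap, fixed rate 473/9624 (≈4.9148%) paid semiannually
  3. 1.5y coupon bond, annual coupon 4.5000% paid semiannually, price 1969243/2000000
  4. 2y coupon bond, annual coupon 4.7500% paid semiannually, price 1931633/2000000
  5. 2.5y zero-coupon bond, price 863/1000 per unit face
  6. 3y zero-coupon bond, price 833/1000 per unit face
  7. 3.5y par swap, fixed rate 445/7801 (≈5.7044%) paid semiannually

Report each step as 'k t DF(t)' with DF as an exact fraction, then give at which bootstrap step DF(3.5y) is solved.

step 1 [0.5y] zero: DF = P = 9721/10000 ≈ 0.972100
step 2 [1y] swap r/2=473/19248: DF=(1 − 473/19248·(0.972100))/(1+473/19248) = 9527/10000 ≈ 0.952700
step 3 [1.5y] bond c/2=9/400: DF=(1969243/2000000 − 9/400·(0.972100+0.952700))/(1+9/400) = 4603/5000 ≈ 0.920600
step 4 [2y] bond c/2=19/800: DF=(1931633/2000000 − 19/800·(0.972100+0.952700+0.920600))/(1+19/800) = 4387/5000 ≈ 0.877400
step 5 [2.5y] zero: DF = P = 863/1000 ≈ 0.863000
step 6 [3y] zero: DF = P = 833/1000 ≈ 0.833000
step 7 [3.5y] swap r/2=445/15602: DF=(1 − 445/15602·(0.972100+0.952700+0.920600+0.877400+0.863000+0.833000))/(1+445/15602) = 411/500 ≈ 0.822000

1 1/2 9721/10000
2 1 9527/10000
3 3/2 4603/5000
4 2 4387/5000
5 5/2 863/1000
6 3 833/1000
7 7/2 411/500
DF(3.5y) is solved at step 7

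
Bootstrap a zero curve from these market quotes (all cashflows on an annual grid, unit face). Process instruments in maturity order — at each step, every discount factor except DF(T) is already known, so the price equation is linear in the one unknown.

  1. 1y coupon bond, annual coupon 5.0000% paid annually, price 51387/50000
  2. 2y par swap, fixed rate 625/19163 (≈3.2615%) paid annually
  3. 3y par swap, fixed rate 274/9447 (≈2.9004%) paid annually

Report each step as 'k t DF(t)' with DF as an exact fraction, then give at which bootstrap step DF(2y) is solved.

1 1 2447/2500
2 2 15/16
3 3 4589/5000
DF(2y) is solved at step 2

step 1 [1y] bond c/1=1/20: DF=(51387/50000 − 1/20·(0))/(1+1/20) = 2447/2500 ≈ 0.978800
step 2 [2y] swap r/1=625/19163: DF=(1 − 625/19163·(0.978800))/(1+625/19163) = 15/16 ≈ 0.937500
step 3 [3y] swap r/1=274/9447: DF=(1 − 274/9447·(0.978800+0.937500))/(1+274/9447) = 4589/5000 ≈ 0.917800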